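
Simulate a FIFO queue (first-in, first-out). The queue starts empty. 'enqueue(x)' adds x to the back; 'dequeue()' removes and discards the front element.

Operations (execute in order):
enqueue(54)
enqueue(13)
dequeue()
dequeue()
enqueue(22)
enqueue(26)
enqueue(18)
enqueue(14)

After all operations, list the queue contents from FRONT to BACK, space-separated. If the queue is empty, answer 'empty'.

Answer: 22 26 18 14

Derivation:
enqueue(54): [54]
enqueue(13): [54, 13]
dequeue(): [13]
dequeue(): []
enqueue(22): [22]
enqueue(26): [22, 26]
enqueue(18): [22, 26, 18]
enqueue(14): [22, 26, 18, 14]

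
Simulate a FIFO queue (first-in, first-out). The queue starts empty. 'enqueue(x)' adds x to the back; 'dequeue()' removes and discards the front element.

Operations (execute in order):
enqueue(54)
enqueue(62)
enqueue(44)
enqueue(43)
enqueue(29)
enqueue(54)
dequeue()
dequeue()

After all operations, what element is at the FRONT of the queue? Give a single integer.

Answer: 44

Derivation:
enqueue(54): queue = [54]
enqueue(62): queue = [54, 62]
enqueue(44): queue = [54, 62, 44]
enqueue(43): queue = [54, 62, 44, 43]
enqueue(29): queue = [54, 62, 44, 43, 29]
enqueue(54): queue = [54, 62, 44, 43, 29, 54]
dequeue(): queue = [62, 44, 43, 29, 54]
dequeue(): queue = [44, 43, 29, 54]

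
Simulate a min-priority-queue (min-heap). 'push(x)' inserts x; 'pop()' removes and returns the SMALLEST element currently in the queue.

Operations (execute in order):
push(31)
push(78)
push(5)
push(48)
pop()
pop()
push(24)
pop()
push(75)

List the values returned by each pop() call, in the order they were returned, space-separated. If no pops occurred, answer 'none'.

push(31): heap contents = [31]
push(78): heap contents = [31, 78]
push(5): heap contents = [5, 31, 78]
push(48): heap contents = [5, 31, 48, 78]
pop() → 5: heap contents = [31, 48, 78]
pop() → 31: heap contents = [48, 78]
push(24): heap contents = [24, 48, 78]
pop() → 24: heap contents = [48, 78]
push(75): heap contents = [48, 75, 78]

Answer: 5 31 24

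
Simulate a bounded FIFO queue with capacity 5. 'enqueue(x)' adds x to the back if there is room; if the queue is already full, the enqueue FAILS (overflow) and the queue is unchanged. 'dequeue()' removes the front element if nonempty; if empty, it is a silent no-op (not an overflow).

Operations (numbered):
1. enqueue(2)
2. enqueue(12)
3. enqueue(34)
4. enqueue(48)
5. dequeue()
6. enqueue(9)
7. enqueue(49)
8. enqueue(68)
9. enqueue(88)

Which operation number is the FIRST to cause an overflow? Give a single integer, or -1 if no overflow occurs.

1. enqueue(2): size=1
2. enqueue(12): size=2
3. enqueue(34): size=3
4. enqueue(48): size=4
5. dequeue(): size=3
6. enqueue(9): size=4
7. enqueue(49): size=5
8. enqueue(68): size=5=cap → OVERFLOW (fail)
9. enqueue(88): size=5=cap → OVERFLOW (fail)

Answer: 8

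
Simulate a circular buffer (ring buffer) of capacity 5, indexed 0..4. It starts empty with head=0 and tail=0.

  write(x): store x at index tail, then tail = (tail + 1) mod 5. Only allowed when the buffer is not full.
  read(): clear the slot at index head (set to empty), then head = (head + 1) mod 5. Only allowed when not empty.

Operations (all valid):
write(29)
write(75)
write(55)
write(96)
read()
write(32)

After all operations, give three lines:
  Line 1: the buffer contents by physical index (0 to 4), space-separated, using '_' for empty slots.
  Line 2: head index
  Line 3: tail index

write(29): buf=[29 _ _ _ _], head=0, tail=1, size=1
write(75): buf=[29 75 _ _ _], head=0, tail=2, size=2
write(55): buf=[29 75 55 _ _], head=0, tail=3, size=3
write(96): buf=[29 75 55 96 _], head=0, tail=4, size=4
read(): buf=[_ 75 55 96 _], head=1, tail=4, size=3
write(32): buf=[_ 75 55 96 32], head=1, tail=0, size=4

Answer: _ 75 55 96 32
1
0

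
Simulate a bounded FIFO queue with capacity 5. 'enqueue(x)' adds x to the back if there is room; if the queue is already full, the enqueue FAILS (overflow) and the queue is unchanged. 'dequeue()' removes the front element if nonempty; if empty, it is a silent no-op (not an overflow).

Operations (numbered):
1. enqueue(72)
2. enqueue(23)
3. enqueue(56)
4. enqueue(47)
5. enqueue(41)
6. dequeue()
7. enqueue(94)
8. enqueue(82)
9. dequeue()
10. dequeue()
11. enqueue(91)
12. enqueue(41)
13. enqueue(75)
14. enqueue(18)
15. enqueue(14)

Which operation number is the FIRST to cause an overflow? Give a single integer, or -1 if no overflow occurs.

1. enqueue(72): size=1
2. enqueue(23): size=2
3. enqueue(56): size=3
4. enqueue(47): size=4
5. enqueue(41): size=5
6. dequeue(): size=4
7. enqueue(94): size=5
8. enqueue(82): size=5=cap → OVERFLOW (fail)
9. dequeue(): size=4
10. dequeue(): size=3
11. enqueue(91): size=4
12. enqueue(41): size=5
13. enqueue(75): size=5=cap → OVERFLOW (fail)
14. enqueue(18): size=5=cap → OVERFLOW (fail)
15. enqueue(14): size=5=cap → OVERFLOW (fail)

Answer: 8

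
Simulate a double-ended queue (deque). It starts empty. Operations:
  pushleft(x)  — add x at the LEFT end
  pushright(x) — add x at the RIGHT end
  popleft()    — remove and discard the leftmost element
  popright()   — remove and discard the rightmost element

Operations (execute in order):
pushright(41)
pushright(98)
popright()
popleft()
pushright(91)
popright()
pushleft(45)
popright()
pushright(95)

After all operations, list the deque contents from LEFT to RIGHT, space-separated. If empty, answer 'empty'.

pushright(41): [41]
pushright(98): [41, 98]
popright(): [41]
popleft(): []
pushright(91): [91]
popright(): []
pushleft(45): [45]
popright(): []
pushright(95): [95]

Answer: 95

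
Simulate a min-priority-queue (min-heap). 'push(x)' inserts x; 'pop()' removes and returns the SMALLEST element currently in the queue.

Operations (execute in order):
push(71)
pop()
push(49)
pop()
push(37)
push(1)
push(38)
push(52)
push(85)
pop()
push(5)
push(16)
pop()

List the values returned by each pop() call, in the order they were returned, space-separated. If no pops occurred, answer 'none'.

push(71): heap contents = [71]
pop() → 71: heap contents = []
push(49): heap contents = [49]
pop() → 49: heap contents = []
push(37): heap contents = [37]
push(1): heap contents = [1, 37]
push(38): heap contents = [1, 37, 38]
push(52): heap contents = [1, 37, 38, 52]
push(85): heap contents = [1, 37, 38, 52, 85]
pop() → 1: heap contents = [37, 38, 52, 85]
push(5): heap contents = [5, 37, 38, 52, 85]
push(16): heap contents = [5, 16, 37, 38, 52, 85]
pop() → 5: heap contents = [16, 37, 38, 52, 85]

Answer: 71 49 1 5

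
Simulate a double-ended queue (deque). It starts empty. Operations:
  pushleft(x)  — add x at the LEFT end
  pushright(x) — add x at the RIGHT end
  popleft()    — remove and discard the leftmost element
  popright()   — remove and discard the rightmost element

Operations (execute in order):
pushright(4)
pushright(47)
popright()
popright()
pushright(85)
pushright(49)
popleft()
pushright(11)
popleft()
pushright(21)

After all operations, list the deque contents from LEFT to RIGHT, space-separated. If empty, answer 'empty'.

Answer: 11 21

Derivation:
pushright(4): [4]
pushright(47): [4, 47]
popright(): [4]
popright(): []
pushright(85): [85]
pushright(49): [85, 49]
popleft(): [49]
pushright(11): [49, 11]
popleft(): [11]
pushright(21): [11, 21]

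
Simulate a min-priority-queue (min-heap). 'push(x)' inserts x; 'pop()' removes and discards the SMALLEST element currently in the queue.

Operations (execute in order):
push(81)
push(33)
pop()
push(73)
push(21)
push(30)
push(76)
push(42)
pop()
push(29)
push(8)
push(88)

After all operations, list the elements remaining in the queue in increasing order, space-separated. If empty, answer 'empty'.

Answer: 8 29 30 42 73 76 81 88

Derivation:
push(81): heap contents = [81]
push(33): heap contents = [33, 81]
pop() → 33: heap contents = [81]
push(73): heap contents = [73, 81]
push(21): heap contents = [21, 73, 81]
push(30): heap contents = [21, 30, 73, 81]
push(76): heap contents = [21, 30, 73, 76, 81]
push(42): heap contents = [21, 30, 42, 73, 76, 81]
pop() → 21: heap contents = [30, 42, 73, 76, 81]
push(29): heap contents = [29, 30, 42, 73, 76, 81]
push(8): heap contents = [8, 29, 30, 42, 73, 76, 81]
push(88): heap contents = [8, 29, 30, 42, 73, 76, 81, 88]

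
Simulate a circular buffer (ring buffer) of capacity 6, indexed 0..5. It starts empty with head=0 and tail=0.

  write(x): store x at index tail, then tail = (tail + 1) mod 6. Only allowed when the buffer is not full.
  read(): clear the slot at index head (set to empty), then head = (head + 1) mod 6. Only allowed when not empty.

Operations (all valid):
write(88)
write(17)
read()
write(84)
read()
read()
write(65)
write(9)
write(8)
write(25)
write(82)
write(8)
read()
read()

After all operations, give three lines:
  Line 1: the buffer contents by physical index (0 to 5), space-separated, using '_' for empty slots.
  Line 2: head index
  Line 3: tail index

write(88): buf=[88 _ _ _ _ _], head=0, tail=1, size=1
write(17): buf=[88 17 _ _ _ _], head=0, tail=2, size=2
read(): buf=[_ 17 _ _ _ _], head=1, tail=2, size=1
write(84): buf=[_ 17 84 _ _ _], head=1, tail=3, size=2
read(): buf=[_ _ 84 _ _ _], head=2, tail=3, size=1
read(): buf=[_ _ _ _ _ _], head=3, tail=3, size=0
write(65): buf=[_ _ _ 65 _ _], head=3, tail=4, size=1
write(9): buf=[_ _ _ 65 9 _], head=3, tail=5, size=2
write(8): buf=[_ _ _ 65 9 8], head=3, tail=0, size=3
write(25): buf=[25 _ _ 65 9 8], head=3, tail=1, size=4
write(82): buf=[25 82 _ 65 9 8], head=3, tail=2, size=5
write(8): buf=[25 82 8 65 9 8], head=3, tail=3, size=6
read(): buf=[25 82 8 _ 9 8], head=4, tail=3, size=5
read(): buf=[25 82 8 _ _ 8], head=5, tail=3, size=4

Answer: 25 82 8 _ _ 8
5
3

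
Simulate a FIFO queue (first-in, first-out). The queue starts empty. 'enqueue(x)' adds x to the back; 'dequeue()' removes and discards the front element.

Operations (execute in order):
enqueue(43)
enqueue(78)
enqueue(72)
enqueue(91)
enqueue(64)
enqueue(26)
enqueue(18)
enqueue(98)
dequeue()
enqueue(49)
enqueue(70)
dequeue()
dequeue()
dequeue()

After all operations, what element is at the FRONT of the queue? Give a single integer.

enqueue(43): queue = [43]
enqueue(78): queue = [43, 78]
enqueue(72): queue = [43, 78, 72]
enqueue(91): queue = [43, 78, 72, 91]
enqueue(64): queue = [43, 78, 72, 91, 64]
enqueue(26): queue = [43, 78, 72, 91, 64, 26]
enqueue(18): queue = [43, 78, 72, 91, 64, 26, 18]
enqueue(98): queue = [43, 78, 72, 91, 64, 26, 18, 98]
dequeue(): queue = [78, 72, 91, 64, 26, 18, 98]
enqueue(49): queue = [78, 72, 91, 64, 26, 18, 98, 49]
enqueue(70): queue = [78, 72, 91, 64, 26, 18, 98, 49, 70]
dequeue(): queue = [72, 91, 64, 26, 18, 98, 49, 70]
dequeue(): queue = [91, 64, 26, 18, 98, 49, 70]
dequeue(): queue = [64, 26, 18, 98, 49, 70]

Answer: 64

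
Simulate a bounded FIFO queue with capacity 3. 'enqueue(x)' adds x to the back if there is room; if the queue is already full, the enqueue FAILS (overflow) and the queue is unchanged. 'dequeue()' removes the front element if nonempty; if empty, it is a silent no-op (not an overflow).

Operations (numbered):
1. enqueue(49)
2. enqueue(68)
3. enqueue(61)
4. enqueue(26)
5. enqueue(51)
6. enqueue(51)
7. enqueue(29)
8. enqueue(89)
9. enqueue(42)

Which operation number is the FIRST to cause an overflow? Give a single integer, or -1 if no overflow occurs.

1. enqueue(49): size=1
2. enqueue(68): size=2
3. enqueue(61): size=3
4. enqueue(26): size=3=cap → OVERFLOW (fail)
5. enqueue(51): size=3=cap → OVERFLOW (fail)
6. enqueue(51): size=3=cap → OVERFLOW (fail)
7. enqueue(29): size=3=cap → OVERFLOW (fail)
8. enqueue(89): size=3=cap → OVERFLOW (fail)
9. enqueue(42): size=3=cap → OVERFLOW (fail)

Answer: 4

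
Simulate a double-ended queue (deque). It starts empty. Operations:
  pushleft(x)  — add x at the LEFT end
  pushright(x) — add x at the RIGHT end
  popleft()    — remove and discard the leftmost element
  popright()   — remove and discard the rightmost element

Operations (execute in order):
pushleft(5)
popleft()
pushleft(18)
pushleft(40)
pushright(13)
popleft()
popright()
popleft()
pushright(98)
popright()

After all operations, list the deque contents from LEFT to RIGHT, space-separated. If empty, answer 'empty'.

Answer: empty

Derivation:
pushleft(5): [5]
popleft(): []
pushleft(18): [18]
pushleft(40): [40, 18]
pushright(13): [40, 18, 13]
popleft(): [18, 13]
popright(): [18]
popleft(): []
pushright(98): [98]
popright(): []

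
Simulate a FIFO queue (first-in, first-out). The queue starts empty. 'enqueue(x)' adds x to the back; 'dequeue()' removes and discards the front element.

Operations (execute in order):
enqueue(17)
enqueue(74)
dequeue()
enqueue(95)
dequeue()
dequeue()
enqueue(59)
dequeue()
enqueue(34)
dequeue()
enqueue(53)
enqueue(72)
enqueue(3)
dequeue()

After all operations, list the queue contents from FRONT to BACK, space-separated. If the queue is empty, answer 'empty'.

Answer: 72 3

Derivation:
enqueue(17): [17]
enqueue(74): [17, 74]
dequeue(): [74]
enqueue(95): [74, 95]
dequeue(): [95]
dequeue(): []
enqueue(59): [59]
dequeue(): []
enqueue(34): [34]
dequeue(): []
enqueue(53): [53]
enqueue(72): [53, 72]
enqueue(3): [53, 72, 3]
dequeue(): [72, 3]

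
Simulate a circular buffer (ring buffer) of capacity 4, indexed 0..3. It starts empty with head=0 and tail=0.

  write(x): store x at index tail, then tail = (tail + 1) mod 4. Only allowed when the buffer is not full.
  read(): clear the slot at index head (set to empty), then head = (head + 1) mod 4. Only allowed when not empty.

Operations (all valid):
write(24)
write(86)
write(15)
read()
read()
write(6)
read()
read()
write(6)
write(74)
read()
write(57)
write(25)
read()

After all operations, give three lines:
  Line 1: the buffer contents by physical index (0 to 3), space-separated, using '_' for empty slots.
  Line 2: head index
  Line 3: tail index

write(24): buf=[24 _ _ _], head=0, tail=1, size=1
write(86): buf=[24 86 _ _], head=0, tail=2, size=2
write(15): buf=[24 86 15 _], head=0, tail=3, size=3
read(): buf=[_ 86 15 _], head=1, tail=3, size=2
read(): buf=[_ _ 15 _], head=2, tail=3, size=1
write(6): buf=[_ _ 15 6], head=2, tail=0, size=2
read(): buf=[_ _ _ 6], head=3, tail=0, size=1
read(): buf=[_ _ _ _], head=0, tail=0, size=0
write(6): buf=[6 _ _ _], head=0, tail=1, size=1
write(74): buf=[6 74 _ _], head=0, tail=2, size=2
read(): buf=[_ 74 _ _], head=1, tail=2, size=1
write(57): buf=[_ 74 57 _], head=1, tail=3, size=2
write(25): buf=[_ 74 57 25], head=1, tail=0, size=3
read(): buf=[_ _ 57 25], head=2, tail=0, size=2

Answer: _ _ 57 25
2
0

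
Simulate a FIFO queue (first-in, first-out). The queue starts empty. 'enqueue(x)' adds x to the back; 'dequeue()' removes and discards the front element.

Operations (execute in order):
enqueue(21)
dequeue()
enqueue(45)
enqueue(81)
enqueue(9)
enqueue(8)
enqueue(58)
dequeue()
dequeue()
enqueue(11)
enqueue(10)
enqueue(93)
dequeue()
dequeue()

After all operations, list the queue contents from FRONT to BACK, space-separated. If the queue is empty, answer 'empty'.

Answer: 58 11 10 93

Derivation:
enqueue(21): [21]
dequeue(): []
enqueue(45): [45]
enqueue(81): [45, 81]
enqueue(9): [45, 81, 9]
enqueue(8): [45, 81, 9, 8]
enqueue(58): [45, 81, 9, 8, 58]
dequeue(): [81, 9, 8, 58]
dequeue(): [9, 8, 58]
enqueue(11): [9, 8, 58, 11]
enqueue(10): [9, 8, 58, 11, 10]
enqueue(93): [9, 8, 58, 11, 10, 93]
dequeue(): [8, 58, 11, 10, 93]
dequeue(): [58, 11, 10, 93]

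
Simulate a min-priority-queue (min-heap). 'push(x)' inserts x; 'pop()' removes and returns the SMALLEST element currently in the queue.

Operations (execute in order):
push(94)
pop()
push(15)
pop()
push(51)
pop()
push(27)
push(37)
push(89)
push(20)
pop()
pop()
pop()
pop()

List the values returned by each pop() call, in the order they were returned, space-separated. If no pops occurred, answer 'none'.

push(94): heap contents = [94]
pop() → 94: heap contents = []
push(15): heap contents = [15]
pop() → 15: heap contents = []
push(51): heap contents = [51]
pop() → 51: heap contents = []
push(27): heap contents = [27]
push(37): heap contents = [27, 37]
push(89): heap contents = [27, 37, 89]
push(20): heap contents = [20, 27, 37, 89]
pop() → 20: heap contents = [27, 37, 89]
pop() → 27: heap contents = [37, 89]
pop() → 37: heap contents = [89]
pop() → 89: heap contents = []

Answer: 94 15 51 20 27 37 89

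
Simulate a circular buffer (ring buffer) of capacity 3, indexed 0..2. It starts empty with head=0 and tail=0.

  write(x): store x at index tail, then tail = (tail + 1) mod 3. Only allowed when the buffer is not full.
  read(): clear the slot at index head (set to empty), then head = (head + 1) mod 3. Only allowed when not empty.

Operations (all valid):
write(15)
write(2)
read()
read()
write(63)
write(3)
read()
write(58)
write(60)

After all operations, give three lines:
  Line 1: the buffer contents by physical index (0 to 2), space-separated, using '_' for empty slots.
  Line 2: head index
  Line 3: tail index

write(15): buf=[15 _ _], head=0, tail=1, size=1
write(2): buf=[15 2 _], head=0, tail=2, size=2
read(): buf=[_ 2 _], head=1, tail=2, size=1
read(): buf=[_ _ _], head=2, tail=2, size=0
write(63): buf=[_ _ 63], head=2, tail=0, size=1
write(3): buf=[3 _ 63], head=2, tail=1, size=2
read(): buf=[3 _ _], head=0, tail=1, size=1
write(58): buf=[3 58 _], head=0, tail=2, size=2
write(60): buf=[3 58 60], head=0, tail=0, size=3

Answer: 3 58 60
0
0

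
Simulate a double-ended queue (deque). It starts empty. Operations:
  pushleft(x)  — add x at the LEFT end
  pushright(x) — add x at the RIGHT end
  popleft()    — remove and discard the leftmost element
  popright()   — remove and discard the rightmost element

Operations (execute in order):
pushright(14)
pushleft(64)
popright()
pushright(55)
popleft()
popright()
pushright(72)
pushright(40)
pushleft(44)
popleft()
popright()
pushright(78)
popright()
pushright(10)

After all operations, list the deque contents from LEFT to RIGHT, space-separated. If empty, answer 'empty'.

Answer: 72 10

Derivation:
pushright(14): [14]
pushleft(64): [64, 14]
popright(): [64]
pushright(55): [64, 55]
popleft(): [55]
popright(): []
pushright(72): [72]
pushright(40): [72, 40]
pushleft(44): [44, 72, 40]
popleft(): [72, 40]
popright(): [72]
pushright(78): [72, 78]
popright(): [72]
pushright(10): [72, 10]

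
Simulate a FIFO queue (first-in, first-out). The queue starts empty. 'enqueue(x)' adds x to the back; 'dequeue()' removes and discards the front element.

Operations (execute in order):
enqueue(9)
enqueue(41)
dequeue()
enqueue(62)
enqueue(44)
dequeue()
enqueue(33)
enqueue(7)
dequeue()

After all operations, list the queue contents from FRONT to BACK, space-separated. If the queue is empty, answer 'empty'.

enqueue(9): [9]
enqueue(41): [9, 41]
dequeue(): [41]
enqueue(62): [41, 62]
enqueue(44): [41, 62, 44]
dequeue(): [62, 44]
enqueue(33): [62, 44, 33]
enqueue(7): [62, 44, 33, 7]
dequeue(): [44, 33, 7]

Answer: 44 33 7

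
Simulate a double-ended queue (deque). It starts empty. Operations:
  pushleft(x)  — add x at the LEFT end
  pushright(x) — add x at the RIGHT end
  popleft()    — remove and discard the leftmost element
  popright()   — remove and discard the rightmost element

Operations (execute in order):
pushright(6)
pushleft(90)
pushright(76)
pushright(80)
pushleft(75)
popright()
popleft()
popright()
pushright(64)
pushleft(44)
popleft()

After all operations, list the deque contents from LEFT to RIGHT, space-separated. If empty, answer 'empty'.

pushright(6): [6]
pushleft(90): [90, 6]
pushright(76): [90, 6, 76]
pushright(80): [90, 6, 76, 80]
pushleft(75): [75, 90, 6, 76, 80]
popright(): [75, 90, 6, 76]
popleft(): [90, 6, 76]
popright(): [90, 6]
pushright(64): [90, 6, 64]
pushleft(44): [44, 90, 6, 64]
popleft(): [90, 6, 64]

Answer: 90 6 64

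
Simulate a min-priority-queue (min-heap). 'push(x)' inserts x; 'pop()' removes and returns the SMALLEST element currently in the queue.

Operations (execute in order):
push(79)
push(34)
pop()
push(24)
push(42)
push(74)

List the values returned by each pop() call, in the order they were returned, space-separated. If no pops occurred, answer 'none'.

Answer: 34

Derivation:
push(79): heap contents = [79]
push(34): heap contents = [34, 79]
pop() → 34: heap contents = [79]
push(24): heap contents = [24, 79]
push(42): heap contents = [24, 42, 79]
push(74): heap contents = [24, 42, 74, 79]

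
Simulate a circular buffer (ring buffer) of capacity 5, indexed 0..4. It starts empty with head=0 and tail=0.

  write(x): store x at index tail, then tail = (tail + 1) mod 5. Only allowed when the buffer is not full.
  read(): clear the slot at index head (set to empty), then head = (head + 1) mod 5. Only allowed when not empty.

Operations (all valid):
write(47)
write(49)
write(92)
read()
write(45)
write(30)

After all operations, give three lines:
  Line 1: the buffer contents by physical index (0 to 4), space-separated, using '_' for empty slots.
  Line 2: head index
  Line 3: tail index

Answer: _ 49 92 45 30
1
0

Derivation:
write(47): buf=[47 _ _ _ _], head=0, tail=1, size=1
write(49): buf=[47 49 _ _ _], head=0, tail=2, size=2
write(92): buf=[47 49 92 _ _], head=0, tail=3, size=3
read(): buf=[_ 49 92 _ _], head=1, tail=3, size=2
write(45): buf=[_ 49 92 45 _], head=1, tail=4, size=3
write(30): buf=[_ 49 92 45 30], head=1, tail=0, size=4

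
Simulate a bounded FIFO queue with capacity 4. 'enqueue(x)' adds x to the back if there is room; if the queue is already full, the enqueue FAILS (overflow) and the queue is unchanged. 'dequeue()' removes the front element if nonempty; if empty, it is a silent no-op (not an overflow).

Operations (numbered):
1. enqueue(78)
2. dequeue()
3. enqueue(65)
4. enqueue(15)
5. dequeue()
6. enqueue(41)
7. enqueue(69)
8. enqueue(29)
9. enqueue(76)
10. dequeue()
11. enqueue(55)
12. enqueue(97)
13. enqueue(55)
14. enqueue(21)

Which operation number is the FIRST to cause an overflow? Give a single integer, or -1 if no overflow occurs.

Answer: 9

Derivation:
1. enqueue(78): size=1
2. dequeue(): size=0
3. enqueue(65): size=1
4. enqueue(15): size=2
5. dequeue(): size=1
6. enqueue(41): size=2
7. enqueue(69): size=3
8. enqueue(29): size=4
9. enqueue(76): size=4=cap → OVERFLOW (fail)
10. dequeue(): size=3
11. enqueue(55): size=4
12. enqueue(97): size=4=cap → OVERFLOW (fail)
13. enqueue(55): size=4=cap → OVERFLOW (fail)
14. enqueue(21): size=4=cap → OVERFLOW (fail)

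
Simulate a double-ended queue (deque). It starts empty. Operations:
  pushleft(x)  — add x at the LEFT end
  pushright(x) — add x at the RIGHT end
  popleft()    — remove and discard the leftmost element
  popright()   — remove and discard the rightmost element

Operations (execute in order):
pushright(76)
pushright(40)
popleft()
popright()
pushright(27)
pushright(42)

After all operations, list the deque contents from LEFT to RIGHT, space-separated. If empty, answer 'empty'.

pushright(76): [76]
pushright(40): [76, 40]
popleft(): [40]
popright(): []
pushright(27): [27]
pushright(42): [27, 42]

Answer: 27 42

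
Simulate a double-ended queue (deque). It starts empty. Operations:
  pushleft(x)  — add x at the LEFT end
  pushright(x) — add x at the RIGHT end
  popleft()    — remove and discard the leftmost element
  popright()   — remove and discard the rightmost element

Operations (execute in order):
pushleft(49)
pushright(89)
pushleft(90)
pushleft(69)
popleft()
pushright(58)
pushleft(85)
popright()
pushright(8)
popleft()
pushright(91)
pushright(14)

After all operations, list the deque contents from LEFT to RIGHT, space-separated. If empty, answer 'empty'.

Answer: 90 49 89 8 91 14

Derivation:
pushleft(49): [49]
pushright(89): [49, 89]
pushleft(90): [90, 49, 89]
pushleft(69): [69, 90, 49, 89]
popleft(): [90, 49, 89]
pushright(58): [90, 49, 89, 58]
pushleft(85): [85, 90, 49, 89, 58]
popright(): [85, 90, 49, 89]
pushright(8): [85, 90, 49, 89, 8]
popleft(): [90, 49, 89, 8]
pushright(91): [90, 49, 89, 8, 91]
pushright(14): [90, 49, 89, 8, 91, 14]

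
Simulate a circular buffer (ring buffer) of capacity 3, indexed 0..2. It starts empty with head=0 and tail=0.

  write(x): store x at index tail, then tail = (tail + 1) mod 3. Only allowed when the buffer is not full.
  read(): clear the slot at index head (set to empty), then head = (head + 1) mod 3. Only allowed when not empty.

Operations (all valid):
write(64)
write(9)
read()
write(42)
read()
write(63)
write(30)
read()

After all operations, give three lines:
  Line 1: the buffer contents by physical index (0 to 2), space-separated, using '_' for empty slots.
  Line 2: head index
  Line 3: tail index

write(64): buf=[64 _ _], head=0, tail=1, size=1
write(9): buf=[64 9 _], head=0, tail=2, size=2
read(): buf=[_ 9 _], head=1, tail=2, size=1
write(42): buf=[_ 9 42], head=1, tail=0, size=2
read(): buf=[_ _ 42], head=2, tail=0, size=1
write(63): buf=[63 _ 42], head=2, tail=1, size=2
write(30): buf=[63 30 42], head=2, tail=2, size=3
read(): buf=[63 30 _], head=0, tail=2, size=2

Answer: 63 30 _
0
2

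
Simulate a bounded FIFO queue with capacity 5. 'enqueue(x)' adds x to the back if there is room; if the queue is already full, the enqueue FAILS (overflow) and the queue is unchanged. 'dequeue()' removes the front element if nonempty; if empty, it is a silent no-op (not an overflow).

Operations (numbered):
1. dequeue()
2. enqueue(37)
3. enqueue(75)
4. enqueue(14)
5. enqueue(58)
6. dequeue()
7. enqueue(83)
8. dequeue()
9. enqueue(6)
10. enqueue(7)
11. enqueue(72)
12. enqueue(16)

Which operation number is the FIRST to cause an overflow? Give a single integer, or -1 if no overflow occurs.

Answer: 11

Derivation:
1. dequeue(): empty, no-op, size=0
2. enqueue(37): size=1
3. enqueue(75): size=2
4. enqueue(14): size=3
5. enqueue(58): size=4
6. dequeue(): size=3
7. enqueue(83): size=4
8. dequeue(): size=3
9. enqueue(6): size=4
10. enqueue(7): size=5
11. enqueue(72): size=5=cap → OVERFLOW (fail)
12. enqueue(16): size=5=cap → OVERFLOW (fail)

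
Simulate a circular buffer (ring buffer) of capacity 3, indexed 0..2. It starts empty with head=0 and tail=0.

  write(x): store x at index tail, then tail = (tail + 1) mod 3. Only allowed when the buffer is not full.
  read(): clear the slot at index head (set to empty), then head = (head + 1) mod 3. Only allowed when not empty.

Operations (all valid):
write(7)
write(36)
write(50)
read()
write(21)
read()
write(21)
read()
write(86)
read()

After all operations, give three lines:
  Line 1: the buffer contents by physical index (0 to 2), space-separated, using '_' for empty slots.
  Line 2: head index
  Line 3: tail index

write(7): buf=[7 _ _], head=0, tail=1, size=1
write(36): buf=[7 36 _], head=0, tail=2, size=2
write(50): buf=[7 36 50], head=0, tail=0, size=3
read(): buf=[_ 36 50], head=1, tail=0, size=2
write(21): buf=[21 36 50], head=1, tail=1, size=3
read(): buf=[21 _ 50], head=2, tail=1, size=2
write(21): buf=[21 21 50], head=2, tail=2, size=3
read(): buf=[21 21 _], head=0, tail=2, size=2
write(86): buf=[21 21 86], head=0, tail=0, size=3
read(): buf=[_ 21 86], head=1, tail=0, size=2

Answer: _ 21 86
1
0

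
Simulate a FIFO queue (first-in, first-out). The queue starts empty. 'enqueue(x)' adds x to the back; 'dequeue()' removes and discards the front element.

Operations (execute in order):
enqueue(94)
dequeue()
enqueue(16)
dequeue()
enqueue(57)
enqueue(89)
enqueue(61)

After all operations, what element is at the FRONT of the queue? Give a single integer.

enqueue(94): queue = [94]
dequeue(): queue = []
enqueue(16): queue = [16]
dequeue(): queue = []
enqueue(57): queue = [57]
enqueue(89): queue = [57, 89]
enqueue(61): queue = [57, 89, 61]

Answer: 57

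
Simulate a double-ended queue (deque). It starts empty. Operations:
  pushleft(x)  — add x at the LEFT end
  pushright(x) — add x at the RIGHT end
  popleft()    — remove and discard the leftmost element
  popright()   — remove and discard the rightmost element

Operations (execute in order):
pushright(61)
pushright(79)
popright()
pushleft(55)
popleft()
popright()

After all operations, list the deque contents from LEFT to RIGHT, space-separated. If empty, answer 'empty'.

Answer: empty

Derivation:
pushright(61): [61]
pushright(79): [61, 79]
popright(): [61]
pushleft(55): [55, 61]
popleft(): [61]
popright(): []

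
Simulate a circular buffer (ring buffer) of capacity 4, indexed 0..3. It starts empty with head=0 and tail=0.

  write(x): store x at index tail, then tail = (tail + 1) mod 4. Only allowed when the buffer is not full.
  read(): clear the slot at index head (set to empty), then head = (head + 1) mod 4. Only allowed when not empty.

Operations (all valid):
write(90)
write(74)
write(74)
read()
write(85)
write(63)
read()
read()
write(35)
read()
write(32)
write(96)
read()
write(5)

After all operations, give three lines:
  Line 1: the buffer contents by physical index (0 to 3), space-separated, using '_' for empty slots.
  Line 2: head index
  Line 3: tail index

write(90): buf=[90 _ _ _], head=0, tail=1, size=1
write(74): buf=[90 74 _ _], head=0, tail=2, size=2
write(74): buf=[90 74 74 _], head=0, tail=3, size=3
read(): buf=[_ 74 74 _], head=1, tail=3, size=2
write(85): buf=[_ 74 74 85], head=1, tail=0, size=3
write(63): buf=[63 74 74 85], head=1, tail=1, size=4
read(): buf=[63 _ 74 85], head=2, tail=1, size=3
read(): buf=[63 _ _ 85], head=3, tail=1, size=2
write(35): buf=[63 35 _ 85], head=3, tail=2, size=3
read(): buf=[63 35 _ _], head=0, tail=2, size=2
write(32): buf=[63 35 32 _], head=0, tail=3, size=3
write(96): buf=[63 35 32 96], head=0, tail=0, size=4
read(): buf=[_ 35 32 96], head=1, tail=0, size=3
write(5): buf=[5 35 32 96], head=1, tail=1, size=4

Answer: 5 35 32 96
1
1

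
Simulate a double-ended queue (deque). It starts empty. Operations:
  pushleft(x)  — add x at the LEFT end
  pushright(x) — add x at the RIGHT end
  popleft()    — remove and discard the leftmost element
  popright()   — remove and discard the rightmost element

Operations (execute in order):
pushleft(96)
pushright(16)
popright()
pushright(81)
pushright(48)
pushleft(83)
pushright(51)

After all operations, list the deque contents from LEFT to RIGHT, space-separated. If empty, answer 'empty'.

pushleft(96): [96]
pushright(16): [96, 16]
popright(): [96]
pushright(81): [96, 81]
pushright(48): [96, 81, 48]
pushleft(83): [83, 96, 81, 48]
pushright(51): [83, 96, 81, 48, 51]

Answer: 83 96 81 48 51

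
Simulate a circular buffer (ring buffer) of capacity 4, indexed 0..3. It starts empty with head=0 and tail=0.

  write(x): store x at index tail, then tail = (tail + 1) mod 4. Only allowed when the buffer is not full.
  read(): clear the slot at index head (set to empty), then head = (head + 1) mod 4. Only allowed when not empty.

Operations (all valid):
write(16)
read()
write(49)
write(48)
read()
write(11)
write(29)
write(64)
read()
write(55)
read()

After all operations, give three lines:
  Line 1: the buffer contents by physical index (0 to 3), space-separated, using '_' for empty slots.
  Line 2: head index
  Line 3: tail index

write(16): buf=[16 _ _ _], head=0, tail=1, size=1
read(): buf=[_ _ _ _], head=1, tail=1, size=0
write(49): buf=[_ 49 _ _], head=1, tail=2, size=1
write(48): buf=[_ 49 48 _], head=1, tail=3, size=2
read(): buf=[_ _ 48 _], head=2, tail=3, size=1
write(11): buf=[_ _ 48 11], head=2, tail=0, size=2
write(29): buf=[29 _ 48 11], head=2, tail=1, size=3
write(64): buf=[29 64 48 11], head=2, tail=2, size=4
read(): buf=[29 64 _ 11], head=3, tail=2, size=3
write(55): buf=[29 64 55 11], head=3, tail=3, size=4
read(): buf=[29 64 55 _], head=0, tail=3, size=3

Answer: 29 64 55 _
0
3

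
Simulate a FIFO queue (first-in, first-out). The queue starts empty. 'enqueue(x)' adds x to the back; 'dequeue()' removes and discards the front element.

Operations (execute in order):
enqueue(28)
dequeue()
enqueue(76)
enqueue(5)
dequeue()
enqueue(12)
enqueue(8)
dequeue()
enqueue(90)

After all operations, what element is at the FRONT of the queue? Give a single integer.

Answer: 12

Derivation:
enqueue(28): queue = [28]
dequeue(): queue = []
enqueue(76): queue = [76]
enqueue(5): queue = [76, 5]
dequeue(): queue = [5]
enqueue(12): queue = [5, 12]
enqueue(8): queue = [5, 12, 8]
dequeue(): queue = [12, 8]
enqueue(90): queue = [12, 8, 90]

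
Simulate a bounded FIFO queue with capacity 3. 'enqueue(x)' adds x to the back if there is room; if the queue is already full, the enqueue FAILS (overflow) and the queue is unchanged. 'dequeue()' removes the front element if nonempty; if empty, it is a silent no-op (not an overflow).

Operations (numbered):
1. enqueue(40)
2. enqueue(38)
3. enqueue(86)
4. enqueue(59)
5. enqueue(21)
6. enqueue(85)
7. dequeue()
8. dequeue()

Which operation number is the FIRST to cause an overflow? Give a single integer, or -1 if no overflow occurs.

Answer: 4

Derivation:
1. enqueue(40): size=1
2. enqueue(38): size=2
3. enqueue(86): size=3
4. enqueue(59): size=3=cap → OVERFLOW (fail)
5. enqueue(21): size=3=cap → OVERFLOW (fail)
6. enqueue(85): size=3=cap → OVERFLOW (fail)
7. dequeue(): size=2
8. dequeue(): size=1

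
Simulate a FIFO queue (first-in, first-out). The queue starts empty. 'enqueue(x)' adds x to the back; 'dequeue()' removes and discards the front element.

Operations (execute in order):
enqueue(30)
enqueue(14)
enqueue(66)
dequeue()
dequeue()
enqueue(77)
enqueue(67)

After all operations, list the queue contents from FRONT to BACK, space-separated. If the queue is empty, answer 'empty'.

enqueue(30): [30]
enqueue(14): [30, 14]
enqueue(66): [30, 14, 66]
dequeue(): [14, 66]
dequeue(): [66]
enqueue(77): [66, 77]
enqueue(67): [66, 77, 67]

Answer: 66 77 67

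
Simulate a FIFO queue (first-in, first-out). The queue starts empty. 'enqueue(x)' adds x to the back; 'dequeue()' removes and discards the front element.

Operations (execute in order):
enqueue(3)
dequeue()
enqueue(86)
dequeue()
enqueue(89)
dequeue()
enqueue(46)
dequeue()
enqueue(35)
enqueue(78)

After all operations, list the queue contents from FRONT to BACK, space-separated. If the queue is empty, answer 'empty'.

enqueue(3): [3]
dequeue(): []
enqueue(86): [86]
dequeue(): []
enqueue(89): [89]
dequeue(): []
enqueue(46): [46]
dequeue(): []
enqueue(35): [35]
enqueue(78): [35, 78]

Answer: 35 78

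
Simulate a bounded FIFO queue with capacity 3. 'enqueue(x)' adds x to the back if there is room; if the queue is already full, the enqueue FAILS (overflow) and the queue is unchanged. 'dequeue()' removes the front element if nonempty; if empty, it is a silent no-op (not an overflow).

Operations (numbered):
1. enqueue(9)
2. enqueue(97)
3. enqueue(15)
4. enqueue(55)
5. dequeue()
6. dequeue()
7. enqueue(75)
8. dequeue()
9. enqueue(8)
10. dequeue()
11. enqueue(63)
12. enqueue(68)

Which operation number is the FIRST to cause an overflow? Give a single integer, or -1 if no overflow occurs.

1. enqueue(9): size=1
2. enqueue(97): size=2
3. enqueue(15): size=3
4. enqueue(55): size=3=cap → OVERFLOW (fail)
5. dequeue(): size=2
6. dequeue(): size=1
7. enqueue(75): size=2
8. dequeue(): size=1
9. enqueue(8): size=2
10. dequeue(): size=1
11. enqueue(63): size=2
12. enqueue(68): size=3

Answer: 4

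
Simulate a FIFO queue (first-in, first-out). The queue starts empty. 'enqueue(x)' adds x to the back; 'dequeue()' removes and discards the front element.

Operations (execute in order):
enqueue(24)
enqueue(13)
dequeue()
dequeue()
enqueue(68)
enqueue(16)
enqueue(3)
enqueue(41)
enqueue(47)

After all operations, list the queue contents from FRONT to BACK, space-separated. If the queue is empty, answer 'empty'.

enqueue(24): [24]
enqueue(13): [24, 13]
dequeue(): [13]
dequeue(): []
enqueue(68): [68]
enqueue(16): [68, 16]
enqueue(3): [68, 16, 3]
enqueue(41): [68, 16, 3, 41]
enqueue(47): [68, 16, 3, 41, 47]

Answer: 68 16 3 41 47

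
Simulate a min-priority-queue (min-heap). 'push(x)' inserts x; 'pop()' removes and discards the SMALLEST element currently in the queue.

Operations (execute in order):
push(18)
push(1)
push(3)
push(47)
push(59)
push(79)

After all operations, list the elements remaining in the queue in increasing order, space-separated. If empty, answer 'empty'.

Answer: 1 3 18 47 59 79

Derivation:
push(18): heap contents = [18]
push(1): heap contents = [1, 18]
push(3): heap contents = [1, 3, 18]
push(47): heap contents = [1, 3, 18, 47]
push(59): heap contents = [1, 3, 18, 47, 59]
push(79): heap contents = [1, 3, 18, 47, 59, 79]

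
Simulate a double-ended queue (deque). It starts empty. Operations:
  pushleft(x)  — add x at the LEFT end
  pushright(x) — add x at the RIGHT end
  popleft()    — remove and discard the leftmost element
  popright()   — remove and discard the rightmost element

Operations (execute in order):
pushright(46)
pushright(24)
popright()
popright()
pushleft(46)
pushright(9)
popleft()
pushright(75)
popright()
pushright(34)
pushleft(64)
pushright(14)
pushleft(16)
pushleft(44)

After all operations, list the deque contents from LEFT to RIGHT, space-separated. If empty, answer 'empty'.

Answer: 44 16 64 9 34 14

Derivation:
pushright(46): [46]
pushright(24): [46, 24]
popright(): [46]
popright(): []
pushleft(46): [46]
pushright(9): [46, 9]
popleft(): [9]
pushright(75): [9, 75]
popright(): [9]
pushright(34): [9, 34]
pushleft(64): [64, 9, 34]
pushright(14): [64, 9, 34, 14]
pushleft(16): [16, 64, 9, 34, 14]
pushleft(44): [44, 16, 64, 9, 34, 14]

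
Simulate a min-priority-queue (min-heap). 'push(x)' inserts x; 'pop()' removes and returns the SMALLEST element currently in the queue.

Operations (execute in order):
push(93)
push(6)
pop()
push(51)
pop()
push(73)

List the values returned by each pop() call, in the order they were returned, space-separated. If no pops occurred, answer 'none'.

push(93): heap contents = [93]
push(6): heap contents = [6, 93]
pop() → 6: heap contents = [93]
push(51): heap contents = [51, 93]
pop() → 51: heap contents = [93]
push(73): heap contents = [73, 93]

Answer: 6 51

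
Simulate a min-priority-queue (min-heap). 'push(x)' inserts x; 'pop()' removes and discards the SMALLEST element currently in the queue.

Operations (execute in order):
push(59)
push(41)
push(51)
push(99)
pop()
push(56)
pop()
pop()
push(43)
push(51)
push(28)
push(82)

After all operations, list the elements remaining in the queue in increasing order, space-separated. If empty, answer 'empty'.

Answer: 28 43 51 59 82 99

Derivation:
push(59): heap contents = [59]
push(41): heap contents = [41, 59]
push(51): heap contents = [41, 51, 59]
push(99): heap contents = [41, 51, 59, 99]
pop() → 41: heap contents = [51, 59, 99]
push(56): heap contents = [51, 56, 59, 99]
pop() → 51: heap contents = [56, 59, 99]
pop() → 56: heap contents = [59, 99]
push(43): heap contents = [43, 59, 99]
push(51): heap contents = [43, 51, 59, 99]
push(28): heap contents = [28, 43, 51, 59, 99]
push(82): heap contents = [28, 43, 51, 59, 82, 99]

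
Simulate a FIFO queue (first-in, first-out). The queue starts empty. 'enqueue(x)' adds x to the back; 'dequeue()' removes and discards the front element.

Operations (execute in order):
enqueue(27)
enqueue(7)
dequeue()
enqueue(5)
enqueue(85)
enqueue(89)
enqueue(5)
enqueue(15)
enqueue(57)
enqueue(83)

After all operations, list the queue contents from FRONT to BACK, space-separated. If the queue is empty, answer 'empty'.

Answer: 7 5 85 89 5 15 57 83

Derivation:
enqueue(27): [27]
enqueue(7): [27, 7]
dequeue(): [7]
enqueue(5): [7, 5]
enqueue(85): [7, 5, 85]
enqueue(89): [7, 5, 85, 89]
enqueue(5): [7, 5, 85, 89, 5]
enqueue(15): [7, 5, 85, 89, 5, 15]
enqueue(57): [7, 5, 85, 89, 5, 15, 57]
enqueue(83): [7, 5, 85, 89, 5, 15, 57, 83]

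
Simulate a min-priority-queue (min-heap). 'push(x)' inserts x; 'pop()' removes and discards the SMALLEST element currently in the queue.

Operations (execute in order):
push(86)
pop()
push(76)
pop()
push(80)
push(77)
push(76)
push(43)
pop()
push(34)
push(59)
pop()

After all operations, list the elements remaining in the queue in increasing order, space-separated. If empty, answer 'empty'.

push(86): heap contents = [86]
pop() → 86: heap contents = []
push(76): heap contents = [76]
pop() → 76: heap contents = []
push(80): heap contents = [80]
push(77): heap contents = [77, 80]
push(76): heap contents = [76, 77, 80]
push(43): heap contents = [43, 76, 77, 80]
pop() → 43: heap contents = [76, 77, 80]
push(34): heap contents = [34, 76, 77, 80]
push(59): heap contents = [34, 59, 76, 77, 80]
pop() → 34: heap contents = [59, 76, 77, 80]

Answer: 59 76 77 80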